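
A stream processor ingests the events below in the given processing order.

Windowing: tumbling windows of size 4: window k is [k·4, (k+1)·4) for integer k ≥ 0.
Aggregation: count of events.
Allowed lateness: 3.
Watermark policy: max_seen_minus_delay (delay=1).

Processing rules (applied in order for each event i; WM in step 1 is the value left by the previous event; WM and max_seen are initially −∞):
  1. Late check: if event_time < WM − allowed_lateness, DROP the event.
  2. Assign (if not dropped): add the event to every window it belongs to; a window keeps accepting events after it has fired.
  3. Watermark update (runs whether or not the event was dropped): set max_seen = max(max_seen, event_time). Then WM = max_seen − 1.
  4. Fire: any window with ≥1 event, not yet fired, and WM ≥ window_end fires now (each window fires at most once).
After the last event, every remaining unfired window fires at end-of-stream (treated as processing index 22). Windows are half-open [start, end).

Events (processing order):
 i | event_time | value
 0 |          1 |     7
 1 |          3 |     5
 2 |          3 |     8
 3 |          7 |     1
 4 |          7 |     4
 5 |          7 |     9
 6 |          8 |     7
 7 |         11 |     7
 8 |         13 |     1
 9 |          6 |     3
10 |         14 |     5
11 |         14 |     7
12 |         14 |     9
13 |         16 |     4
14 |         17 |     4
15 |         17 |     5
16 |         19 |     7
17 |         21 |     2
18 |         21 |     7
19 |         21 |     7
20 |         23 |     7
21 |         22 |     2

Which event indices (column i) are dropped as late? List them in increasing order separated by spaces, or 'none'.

9

i=0 t=1 v=7: → [0,4); WM=0
i=1 t=3 v=5: → [0,4); WM=2
i=2 t=3 v=8: → [0,4); WM=2
i=3 t=7 v=1: → [4,8); WM=6; [0,4) fires=3
i=4 t=7 v=4: → [4,8); WM=6
i=5 t=7 v=9: → [4,8); WM=6
i=6 t=8 v=7: → [8,12); WM=7
i=7 t=11 v=7: → [8,12); WM=10; [4,8) fires=3
i=8 t=13 v=1: → [12,16); WM=12; [8,12) fires=2
i=9 t=6 v=3: DROP (t<12-3); WM=12
i=10 t=14 v=5: → [12,16); WM=13
i=11 t=14 v=7: → [12,16); WM=13
i=12 t=14 v=9: → [12,16); WM=13
i=13 t=16 v=4: → [16,20); WM=15
i=14 t=17 v=4: → [16,20); WM=16; [12,16) fires=4
i=15 t=17 v=5: → [16,20); WM=16
i=16 t=19 v=7: → [16,20); WM=18
i=17 t=21 v=2: → [20,24); WM=20; [16,20) fires=4
i=18 t=21 v=7: → [20,24); WM=20
i=19 t=21 v=7: → [20,24); WM=20
i=20 t=23 v=7: → [20,24); WM=22
i=21 t=22 v=2: → [20,24); WM=22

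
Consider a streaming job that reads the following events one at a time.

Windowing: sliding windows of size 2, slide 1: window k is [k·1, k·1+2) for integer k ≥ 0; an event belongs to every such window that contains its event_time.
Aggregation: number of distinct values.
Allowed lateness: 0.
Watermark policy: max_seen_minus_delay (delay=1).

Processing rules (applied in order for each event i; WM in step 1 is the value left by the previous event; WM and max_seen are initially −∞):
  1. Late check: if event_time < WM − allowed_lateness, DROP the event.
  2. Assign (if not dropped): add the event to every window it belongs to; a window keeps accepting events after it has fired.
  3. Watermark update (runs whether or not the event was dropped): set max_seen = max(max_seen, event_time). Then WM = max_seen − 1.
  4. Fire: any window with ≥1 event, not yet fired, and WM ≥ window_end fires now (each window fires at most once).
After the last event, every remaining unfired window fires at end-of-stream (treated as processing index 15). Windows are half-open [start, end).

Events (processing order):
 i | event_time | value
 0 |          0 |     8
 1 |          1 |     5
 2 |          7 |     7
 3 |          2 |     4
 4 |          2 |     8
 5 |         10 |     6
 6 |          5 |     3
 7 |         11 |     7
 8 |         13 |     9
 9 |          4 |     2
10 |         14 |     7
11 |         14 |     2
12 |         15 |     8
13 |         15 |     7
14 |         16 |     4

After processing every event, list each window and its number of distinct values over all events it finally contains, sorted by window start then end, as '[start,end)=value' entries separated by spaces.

i=0 t=0 v=8: → [0,2); WM=-1
i=1 t=1 v=5: → [1,3),[0,2); WM=0
i=2 t=7 v=7: → [7,9),[6,8); WM=6; [0,2) fires=2 [1,3) fires=1
i=3 t=2 v=4: DROP (t<6-0); WM=6
i=4 t=2 v=8: DROP (t<6-0); WM=6
i=5 t=10 v=6: → [10,12),[9,11); WM=9; [6,8) fires=1 [7,9) fires=1
i=6 t=5 v=3: DROP (t<9-0); WM=9
i=7 t=11 v=7: → [11,13),[10,12); WM=10
i=8 t=13 v=9: → [13,15),[12,14); WM=12; [9,11) fires=1 [10,12) fires=2
i=9 t=4 v=2: DROP (t<12-0); WM=12
i=10 t=14 v=7: → [14,16),[13,15); WM=13; [11,13) fires=1
i=11 t=14 v=2: → [14,16),[13,15); WM=13
i=12 t=15 v=8: → [15,17),[14,16); WM=14; [12,14) fires=1
i=13 t=15 v=7: → [15,17),[14,16); WM=14
i=14 t=16 v=4: → [16,18),[15,17); WM=15; [13,15) fires=3

[0,2)=2 [1,3)=1 [6,8)=1 [7,9)=1 [9,11)=1 [10,12)=2 [11,13)=1 [12,14)=1 [13,15)=3 [14,16)=3 [15,17)=3 [16,18)=1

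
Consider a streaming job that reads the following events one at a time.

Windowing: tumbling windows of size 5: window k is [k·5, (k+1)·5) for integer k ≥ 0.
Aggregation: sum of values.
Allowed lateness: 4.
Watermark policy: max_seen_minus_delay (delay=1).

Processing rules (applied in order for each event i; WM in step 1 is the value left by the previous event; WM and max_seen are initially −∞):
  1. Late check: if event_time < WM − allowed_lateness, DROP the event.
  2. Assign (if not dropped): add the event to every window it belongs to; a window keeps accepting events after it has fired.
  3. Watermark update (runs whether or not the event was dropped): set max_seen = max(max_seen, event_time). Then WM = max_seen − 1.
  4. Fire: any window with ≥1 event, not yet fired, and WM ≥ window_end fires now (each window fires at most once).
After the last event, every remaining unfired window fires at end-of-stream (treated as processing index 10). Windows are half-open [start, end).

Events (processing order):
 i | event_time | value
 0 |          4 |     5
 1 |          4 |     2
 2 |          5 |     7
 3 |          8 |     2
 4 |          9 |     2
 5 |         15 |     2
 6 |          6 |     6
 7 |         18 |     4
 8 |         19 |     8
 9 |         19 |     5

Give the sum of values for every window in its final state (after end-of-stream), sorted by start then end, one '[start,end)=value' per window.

i=0 t=4 v=5: → [0,5); WM=3
i=1 t=4 v=2: → [0,5); WM=3
i=2 t=5 v=7: → [5,10); WM=4
i=3 t=8 v=2: → [5,10); WM=7; [0,5) fires=7
i=4 t=9 v=2: → [5,10); WM=8
i=5 t=15 v=2: → [15,20); WM=14; [5,10) fires=11
i=6 t=6 v=6: DROP (t<14-4); WM=14
i=7 t=18 v=4: → [15,20); WM=17
i=8 t=19 v=8: → [15,20); WM=18
i=9 t=19 v=5: → [15,20); WM=18

[0,5)=7 [5,10)=11 [15,20)=19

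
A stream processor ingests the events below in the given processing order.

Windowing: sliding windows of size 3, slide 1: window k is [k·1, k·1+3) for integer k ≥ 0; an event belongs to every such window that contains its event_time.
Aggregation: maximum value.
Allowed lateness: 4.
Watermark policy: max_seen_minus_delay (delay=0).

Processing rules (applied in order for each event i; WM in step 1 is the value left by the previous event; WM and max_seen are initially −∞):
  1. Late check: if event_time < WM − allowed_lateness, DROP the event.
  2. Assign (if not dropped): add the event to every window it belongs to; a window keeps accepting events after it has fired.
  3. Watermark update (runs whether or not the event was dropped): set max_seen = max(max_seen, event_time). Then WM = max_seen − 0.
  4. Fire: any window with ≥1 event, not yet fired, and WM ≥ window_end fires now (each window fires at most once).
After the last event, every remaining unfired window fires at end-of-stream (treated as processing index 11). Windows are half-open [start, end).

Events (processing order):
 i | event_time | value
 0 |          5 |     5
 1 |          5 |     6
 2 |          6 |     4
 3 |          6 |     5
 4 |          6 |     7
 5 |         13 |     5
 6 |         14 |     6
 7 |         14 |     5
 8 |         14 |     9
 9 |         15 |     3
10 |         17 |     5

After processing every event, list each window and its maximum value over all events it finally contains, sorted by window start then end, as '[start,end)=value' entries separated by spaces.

[3,6)=6 [4,7)=7 [5,8)=7 [6,9)=7 [11,14)=5 [12,15)=9 [13,16)=9 [14,17)=9 [15,18)=5 [16,19)=5 [17,20)=5

i=0 t=5 v=5: → [5,8),[4,7),[3,6); WM=5
i=1 t=5 v=6: → [5,8),[4,7),[3,6); WM=5
i=2 t=6 v=4: → [6,9),[5,8),[4,7); WM=6; [3,6) fires=6
i=3 t=6 v=5: → [6,9),[5,8),[4,7); WM=6
i=4 t=6 v=7: → [6,9),[5,8),[4,7); WM=6
i=5 t=13 v=5: → [13,16),[12,15),[11,14); WM=13; [4,7) fires=7 [5,8) fires=7 [6,9) fires=7
i=6 t=14 v=6: → [14,17),[13,16),[12,15); WM=14; [11,14) fires=5
i=7 t=14 v=5: → [14,17),[13,16),[12,15); WM=14
i=8 t=14 v=9: → [14,17),[13,16),[12,15); WM=14
i=9 t=15 v=3: → [15,18),[14,17),[13,16); WM=15; [12,15) fires=9
i=10 t=17 v=5: → [17,20),[16,19),[15,18); WM=17; [13,16) fires=9 [14,17) fires=9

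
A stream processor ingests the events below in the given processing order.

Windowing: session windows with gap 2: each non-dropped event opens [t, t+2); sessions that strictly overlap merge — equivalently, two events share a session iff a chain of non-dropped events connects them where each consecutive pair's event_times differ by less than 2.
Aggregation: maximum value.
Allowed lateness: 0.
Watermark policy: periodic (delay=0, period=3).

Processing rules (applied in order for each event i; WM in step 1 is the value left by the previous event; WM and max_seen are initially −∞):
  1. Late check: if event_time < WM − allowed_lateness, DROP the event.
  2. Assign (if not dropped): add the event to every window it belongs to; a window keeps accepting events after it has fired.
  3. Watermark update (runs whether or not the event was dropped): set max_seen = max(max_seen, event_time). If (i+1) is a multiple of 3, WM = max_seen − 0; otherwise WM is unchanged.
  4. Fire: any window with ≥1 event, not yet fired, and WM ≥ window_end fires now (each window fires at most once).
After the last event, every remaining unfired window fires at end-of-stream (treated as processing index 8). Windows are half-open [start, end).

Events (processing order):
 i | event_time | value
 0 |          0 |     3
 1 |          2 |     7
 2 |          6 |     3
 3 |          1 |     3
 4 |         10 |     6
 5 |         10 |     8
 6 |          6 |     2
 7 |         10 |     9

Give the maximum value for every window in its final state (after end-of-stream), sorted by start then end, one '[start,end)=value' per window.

[0,2)=3 [2,4)=7 [6,8)=3 [10,12)=9

i=0 t=0 v=3: → [0,2); WM=−∞
i=1 t=2 v=7: → [2,4); WM=−∞
i=2 t=6 v=3: → [6,8); WM=6
i=3 t=1 v=3: DROP (t<6-0); WM=6
i=4 t=10 v=6: → [10,12); WM=6
i=5 t=10 v=8: → [10,12); WM=10
i=6 t=6 v=2: DROP (t<10-0); WM=10
i=7 t=10 v=9: → [10,12); WM=10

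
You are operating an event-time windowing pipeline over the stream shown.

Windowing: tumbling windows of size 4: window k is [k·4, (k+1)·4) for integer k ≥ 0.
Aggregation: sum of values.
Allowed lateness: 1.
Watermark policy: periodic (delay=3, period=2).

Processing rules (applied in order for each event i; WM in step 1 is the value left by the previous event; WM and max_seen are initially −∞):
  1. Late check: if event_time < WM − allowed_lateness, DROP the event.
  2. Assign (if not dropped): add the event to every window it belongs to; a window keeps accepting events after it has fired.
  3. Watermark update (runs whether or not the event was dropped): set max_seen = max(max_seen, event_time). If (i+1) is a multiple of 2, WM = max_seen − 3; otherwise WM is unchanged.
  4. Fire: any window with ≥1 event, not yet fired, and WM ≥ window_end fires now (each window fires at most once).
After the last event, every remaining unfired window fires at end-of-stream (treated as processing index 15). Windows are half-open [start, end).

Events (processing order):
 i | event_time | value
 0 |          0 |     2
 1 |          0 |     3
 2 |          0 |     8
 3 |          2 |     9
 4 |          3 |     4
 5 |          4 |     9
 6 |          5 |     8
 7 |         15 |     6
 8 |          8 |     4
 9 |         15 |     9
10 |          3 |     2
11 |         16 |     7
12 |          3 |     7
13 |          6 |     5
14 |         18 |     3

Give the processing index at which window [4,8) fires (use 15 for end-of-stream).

7

i=0 t=0 v=2: → [0,4); WM=−∞
i=1 t=0 v=3: → [0,4); WM=-3
i=2 t=0 v=8: → [0,4); WM=-3
i=3 t=2 v=9: → [0,4); WM=-1
i=4 t=3 v=4: → [0,4); WM=-1
i=5 t=4 v=9: → [4,8); WM=1
i=6 t=5 v=8: → [4,8); WM=1
i=7 t=15 v=6: → [12,16); WM=12; [0,4) fires=26 [4,8) fires=17
i=8 t=8 v=4: DROP (t<12-1); WM=12
i=9 t=15 v=9: → [12,16); WM=12
i=10 t=3 v=2: DROP (t<12-1); WM=12
i=11 t=16 v=7: → [16,20); WM=13
i=12 t=3 v=7: DROP (t<13-1); WM=13
i=13 t=6 v=5: DROP (t<13-1); WM=13
i=14 t=18 v=3: → [16,20); WM=13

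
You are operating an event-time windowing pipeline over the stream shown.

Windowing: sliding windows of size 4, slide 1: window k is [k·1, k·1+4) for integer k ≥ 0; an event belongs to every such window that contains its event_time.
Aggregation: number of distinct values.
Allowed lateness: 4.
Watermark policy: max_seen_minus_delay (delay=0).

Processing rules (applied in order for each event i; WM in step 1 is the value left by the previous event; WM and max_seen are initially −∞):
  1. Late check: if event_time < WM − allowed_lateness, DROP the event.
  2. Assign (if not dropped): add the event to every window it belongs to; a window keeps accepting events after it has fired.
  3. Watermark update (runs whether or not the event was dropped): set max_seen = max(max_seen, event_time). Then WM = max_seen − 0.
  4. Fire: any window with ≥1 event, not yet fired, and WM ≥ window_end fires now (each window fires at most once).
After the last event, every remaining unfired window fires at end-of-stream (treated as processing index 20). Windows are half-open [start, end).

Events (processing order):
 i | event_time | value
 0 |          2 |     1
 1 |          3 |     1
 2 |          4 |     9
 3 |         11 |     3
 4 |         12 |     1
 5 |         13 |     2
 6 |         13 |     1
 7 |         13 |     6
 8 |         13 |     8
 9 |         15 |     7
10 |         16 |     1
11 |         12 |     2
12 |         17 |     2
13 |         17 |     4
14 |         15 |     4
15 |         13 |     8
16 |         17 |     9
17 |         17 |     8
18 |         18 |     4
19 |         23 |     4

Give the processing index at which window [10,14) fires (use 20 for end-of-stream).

9

i=0 t=2 v=1: → [2,6),[1,5),[0,4); WM=2
i=1 t=3 v=1: → [3,7),[2,6),[1,5),[0,4); WM=3
i=2 t=4 v=9: → [4,8),[3,7),[2,6),[1,5); WM=4; [0,4) fires=1
i=3 t=11 v=3: → [11,15),[10,14),[9,13),[8,12); WM=11; [1,5) fires=2 [2,6) fires=2 [3,7) fires=2 [4,8) fires=1
i=4 t=12 v=1: → [12,16),[11,15),[10,14),[9,13); WM=12; [8,12) fires=1
i=5 t=13 v=2: → [13,17),[12,16),[11,15),[10,14); WM=13; [9,13) fires=2
i=6 t=13 v=1: → [13,17),[12,16),[11,15),[10,14); WM=13
i=7 t=13 v=6: → [13,17),[12,16),[11,15),[10,14); WM=13
i=8 t=13 v=8: → [13,17),[12,16),[11,15),[10,14); WM=13
i=9 t=15 v=7: → [15,19),[14,18),[13,17),[12,16); WM=15; [10,14) fires=5 [11,15) fires=5
i=10 t=16 v=1: → [16,20),[15,19),[14,18),[13,17); WM=16; [12,16) fires=5
i=11 t=12 v=2: → [12,16),[11,15),[10,14),[9,13); WM=16
i=12 t=17 v=2: → [17,21),[16,20),[15,19),[14,18); WM=17; [13,17) fires=5
i=13 t=17 v=4: → [17,21),[16,20),[15,19),[14,18); WM=17
i=14 t=15 v=4: → [15,19),[14,18),[13,17),[12,16); WM=17
i=15 t=13 v=8: → [13,17),[12,16),[11,15),[10,14); WM=17
i=16 t=17 v=9: → [17,21),[16,20),[15,19),[14,18); WM=17
i=17 t=17 v=8: → [17,21),[16,20),[15,19),[14,18); WM=17
i=18 t=18 v=4: → [18,22),[17,21),[16,20),[15,19); WM=18; [14,18) fires=6
i=19 t=23 v=4: → [23,27),[22,26),[21,25),[20,24); WM=23; [15,19) fires=6 [16,20) fires=5 [17,21) fires=4 [18,22) fires=1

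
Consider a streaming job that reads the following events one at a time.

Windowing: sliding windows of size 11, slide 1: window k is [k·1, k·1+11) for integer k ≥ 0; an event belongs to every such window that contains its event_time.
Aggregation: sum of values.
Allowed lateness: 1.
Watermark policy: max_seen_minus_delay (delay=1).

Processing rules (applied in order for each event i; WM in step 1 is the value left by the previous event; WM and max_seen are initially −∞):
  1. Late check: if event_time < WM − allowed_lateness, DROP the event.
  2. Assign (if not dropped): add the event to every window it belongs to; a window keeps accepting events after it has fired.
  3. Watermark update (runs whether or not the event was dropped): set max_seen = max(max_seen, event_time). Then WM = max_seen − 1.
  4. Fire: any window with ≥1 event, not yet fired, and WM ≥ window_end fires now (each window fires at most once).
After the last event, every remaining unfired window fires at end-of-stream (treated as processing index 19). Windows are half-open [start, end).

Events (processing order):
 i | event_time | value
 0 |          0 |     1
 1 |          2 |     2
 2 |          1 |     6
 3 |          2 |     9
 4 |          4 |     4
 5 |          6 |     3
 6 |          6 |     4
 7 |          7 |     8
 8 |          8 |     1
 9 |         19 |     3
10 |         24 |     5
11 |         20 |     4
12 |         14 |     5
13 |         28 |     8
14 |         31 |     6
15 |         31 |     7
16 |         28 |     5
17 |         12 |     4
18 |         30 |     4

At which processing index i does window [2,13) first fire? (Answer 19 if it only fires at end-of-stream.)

i=0 t=0 v=1: → [0,11); WM=-1
i=1 t=2 v=2: → [2,13),[1,12),[0,11); WM=1
i=2 t=1 v=6: → [1,12),[0,11); WM=1
i=3 t=2 v=9: → [2,13),[1,12),[0,11); WM=1
i=4 t=4 v=4: → [4,15),[3,14),[2,13),[1,12),[0,11); WM=3
i=5 t=6 v=3: → [6,17),[5,16),[4,15),[3,14),[2,13),[1,12),[0,11); WM=5
i=6 t=6 v=4: → [6,17),[5,16),[4,15),[3,14),[2,13),[1,12),[0,11); WM=5
i=7 t=7 v=8: → [7,18),[6,17),[5,16),[4,15),[3,14),[2,13),[1,12),[0,11); WM=6
i=8 t=8 v=1: → [8,19),[7,18),[6,17),[5,16),[4,15),[3,14),[2,13),[1,12),[0,11); WM=7
i=9 t=19 v=3: → [19,30),[18,29),[17,28),[16,27),[15,26),[14,25),[13,24),[12,23),[11,22),[10,21),[9,20); WM=18; [0,11) fires=38 [1,12) fires=37 [2,13) fires=31 [3,14) fires=20 [4,15) fires=20 [5,16) fires=16 [6,17) fires=16 [7,18) fires=9
i=10 t=24 v=5: → [24,35),[23,34),[22,33),[21,32),[20,31),[19,30),[18,29),[17,28),[16,27),[15,26),[14,25); WM=23; [8,19) fires=1 [9,20) fires=3 [10,21) fires=3 [11,22) fires=3 [12,23) fires=3
i=11 t=20 v=4: DROP (t<23-1); WM=23
i=12 t=14 v=5: DROP (t<23-1); WM=23
i=13 t=28 v=8: → [28,39),[27,38),[26,37),[25,36),[24,35),[23,34),[22,33),[21,32),[20,31),[19,30),[18,29); WM=27; [13,24) fires=3 [14,25) fires=8 [15,26) fires=8 [16,27) fires=8
i=14 t=31 v=6: → [31,42),[30,41),[29,40),[28,39),[27,38),[26,37),[25,36),[24,35),[23,34),[22,33),[21,32); WM=30; [17,28) fires=8 [18,29) fires=16 [19,30) fires=16
i=15 t=31 v=7: → [31,42),[30,41),[29,40),[28,39),[27,38),[26,37),[25,36),[24,35),[23,34),[22,33),[21,32); WM=30
i=16 t=28 v=5: DROP (t<30-1); WM=30
i=17 t=12 v=4: DROP (t<30-1); WM=30
i=18 t=30 v=4: → [30,41),[29,40),[28,39),[27,38),[26,37),[25,36),[24,35),[23,34),[22,33),[21,32),[20,31); WM=30

9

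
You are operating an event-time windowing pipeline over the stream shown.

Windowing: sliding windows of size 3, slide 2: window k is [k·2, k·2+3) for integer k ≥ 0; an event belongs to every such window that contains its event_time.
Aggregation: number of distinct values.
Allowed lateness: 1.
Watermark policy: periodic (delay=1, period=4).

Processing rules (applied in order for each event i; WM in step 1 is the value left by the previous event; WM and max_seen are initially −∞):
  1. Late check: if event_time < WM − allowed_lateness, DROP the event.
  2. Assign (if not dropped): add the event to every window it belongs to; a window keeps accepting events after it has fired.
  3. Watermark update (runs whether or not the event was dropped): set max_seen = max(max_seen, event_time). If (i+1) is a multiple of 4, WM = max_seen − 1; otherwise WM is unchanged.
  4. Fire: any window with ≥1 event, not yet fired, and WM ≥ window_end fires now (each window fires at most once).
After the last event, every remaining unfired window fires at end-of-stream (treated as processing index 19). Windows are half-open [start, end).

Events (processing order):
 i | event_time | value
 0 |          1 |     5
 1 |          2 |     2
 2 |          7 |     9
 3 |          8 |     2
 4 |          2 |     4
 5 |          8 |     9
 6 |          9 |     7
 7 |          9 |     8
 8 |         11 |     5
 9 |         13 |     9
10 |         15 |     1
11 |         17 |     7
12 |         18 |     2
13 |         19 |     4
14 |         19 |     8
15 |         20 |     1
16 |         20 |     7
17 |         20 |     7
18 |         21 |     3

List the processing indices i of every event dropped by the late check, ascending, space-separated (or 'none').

i=0 t=1 v=5: → [0,3); WM=−∞
i=1 t=2 v=2: → [2,5),[0,3); WM=−∞
i=2 t=7 v=9: → [6,9); WM=−∞
i=3 t=8 v=2: → [8,11),[6,9); WM=7; [0,3) fires=2 [2,5) fires=1
i=4 t=2 v=4: DROP (t<7-1); WM=7
i=5 t=8 v=9: → [8,11),[6,9); WM=7
i=6 t=9 v=7: → [8,11); WM=7
i=7 t=9 v=8: → [8,11); WM=8
i=8 t=11 v=5: → [10,13); WM=8
i=9 t=13 v=9: → [12,15); WM=8
i=10 t=15 v=1: → [14,17); WM=8
i=11 t=17 v=7: → [16,19); WM=16; [6,9) fires=2 [8,11) fires=4 [10,13) fires=1 [12,15) fires=1
i=12 t=18 v=2: → [18,21),[16,19); WM=16
i=13 t=19 v=4: → [18,21); WM=16
i=14 t=19 v=8: → [18,21); WM=16
i=15 t=20 v=1: → [20,23),[18,21); WM=19; [14,17) fires=1 [16,19) fires=2
i=16 t=20 v=7: → [20,23),[18,21); WM=19
i=17 t=20 v=7: → [20,23),[18,21); WM=19
i=18 t=21 v=3: → [20,23); WM=19

4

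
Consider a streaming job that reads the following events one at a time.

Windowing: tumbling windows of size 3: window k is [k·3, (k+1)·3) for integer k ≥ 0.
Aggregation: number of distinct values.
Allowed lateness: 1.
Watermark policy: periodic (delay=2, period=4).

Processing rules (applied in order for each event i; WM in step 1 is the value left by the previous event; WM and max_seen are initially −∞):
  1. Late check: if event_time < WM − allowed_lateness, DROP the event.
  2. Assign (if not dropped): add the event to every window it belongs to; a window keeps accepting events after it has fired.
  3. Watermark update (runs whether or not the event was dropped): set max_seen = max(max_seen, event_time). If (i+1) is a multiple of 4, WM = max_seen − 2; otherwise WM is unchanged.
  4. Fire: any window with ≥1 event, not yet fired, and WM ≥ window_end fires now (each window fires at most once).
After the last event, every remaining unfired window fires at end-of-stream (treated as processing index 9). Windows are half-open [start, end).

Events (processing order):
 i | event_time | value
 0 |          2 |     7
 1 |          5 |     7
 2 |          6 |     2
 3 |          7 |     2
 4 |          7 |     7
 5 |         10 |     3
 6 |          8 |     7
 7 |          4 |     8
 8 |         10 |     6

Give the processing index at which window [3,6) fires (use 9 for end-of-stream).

7

i=0 t=2 v=7: → [0,3); WM=−∞
i=1 t=5 v=7: → [3,6); WM=−∞
i=2 t=6 v=2: → [6,9); WM=−∞
i=3 t=7 v=2: → [6,9); WM=5; [0,3) fires=1
i=4 t=7 v=7: → [6,9); WM=5
i=5 t=10 v=3: → [9,12); WM=5
i=6 t=8 v=7: → [6,9); WM=5
i=7 t=4 v=8: → [3,6); WM=8; [3,6) fires=2
i=8 t=10 v=6: → [9,12); WM=8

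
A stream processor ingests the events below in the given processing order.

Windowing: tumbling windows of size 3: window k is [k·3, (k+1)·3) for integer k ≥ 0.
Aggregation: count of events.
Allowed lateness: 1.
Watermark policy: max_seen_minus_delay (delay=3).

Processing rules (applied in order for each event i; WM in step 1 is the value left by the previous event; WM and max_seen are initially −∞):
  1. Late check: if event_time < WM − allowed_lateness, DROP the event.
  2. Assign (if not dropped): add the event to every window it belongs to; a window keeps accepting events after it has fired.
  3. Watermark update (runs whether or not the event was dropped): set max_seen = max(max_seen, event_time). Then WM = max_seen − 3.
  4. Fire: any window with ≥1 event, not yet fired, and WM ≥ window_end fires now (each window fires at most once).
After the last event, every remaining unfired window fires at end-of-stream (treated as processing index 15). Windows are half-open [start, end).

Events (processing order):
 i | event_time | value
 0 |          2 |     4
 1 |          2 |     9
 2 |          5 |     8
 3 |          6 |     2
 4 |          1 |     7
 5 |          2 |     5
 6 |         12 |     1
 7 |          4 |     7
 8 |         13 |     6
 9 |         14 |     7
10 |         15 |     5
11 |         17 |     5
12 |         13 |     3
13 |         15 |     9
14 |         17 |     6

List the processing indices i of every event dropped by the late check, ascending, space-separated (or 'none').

i=0 t=2 v=4: → [0,3); WM=-1
i=1 t=2 v=9: → [0,3); WM=-1
i=2 t=5 v=8: → [3,6); WM=2
i=3 t=6 v=2: → [6,9); WM=3; [0,3) fires=2
i=4 t=1 v=7: DROP (t<3-1); WM=3
i=5 t=2 v=5: → [0,3); WM=3
i=6 t=12 v=1: → [12,15); WM=9; [3,6) fires=1 [6,9) fires=1
i=7 t=4 v=7: DROP (t<9-1); WM=9
i=8 t=13 v=6: → [12,15); WM=10
i=9 t=14 v=7: → [12,15); WM=11
i=10 t=15 v=5: → [15,18); WM=12
i=11 t=17 v=5: → [15,18); WM=14
i=12 t=13 v=3: → [12,15); WM=14
i=13 t=15 v=9: → [15,18); WM=14
i=14 t=17 v=6: → [15,18); WM=14

4 7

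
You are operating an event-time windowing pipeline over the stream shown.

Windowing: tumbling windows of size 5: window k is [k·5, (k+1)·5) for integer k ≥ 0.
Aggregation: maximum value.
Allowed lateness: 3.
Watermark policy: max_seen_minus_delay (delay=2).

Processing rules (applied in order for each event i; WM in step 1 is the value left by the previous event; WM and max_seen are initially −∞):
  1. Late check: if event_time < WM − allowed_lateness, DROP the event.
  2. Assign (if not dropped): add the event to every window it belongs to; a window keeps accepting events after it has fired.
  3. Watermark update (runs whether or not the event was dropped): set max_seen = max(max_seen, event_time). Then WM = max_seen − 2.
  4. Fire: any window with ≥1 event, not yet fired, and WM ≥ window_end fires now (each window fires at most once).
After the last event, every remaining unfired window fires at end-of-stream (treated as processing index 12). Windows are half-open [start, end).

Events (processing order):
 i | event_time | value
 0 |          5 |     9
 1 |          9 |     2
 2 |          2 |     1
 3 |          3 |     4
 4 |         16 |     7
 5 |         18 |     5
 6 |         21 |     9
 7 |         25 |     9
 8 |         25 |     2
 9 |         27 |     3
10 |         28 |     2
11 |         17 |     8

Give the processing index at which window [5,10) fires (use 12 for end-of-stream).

i=0 t=5 v=9: → [5,10); WM=3
i=1 t=9 v=2: → [5,10); WM=7
i=2 t=2 v=1: DROP (t<7-3); WM=7
i=3 t=3 v=4: DROP (t<7-3); WM=7
i=4 t=16 v=7: → [15,20); WM=14; [5,10) fires=9
i=5 t=18 v=5: → [15,20); WM=16
i=6 t=21 v=9: → [20,25); WM=19
i=7 t=25 v=9: → [25,30); WM=23; [15,20) fires=7
i=8 t=25 v=2: → [25,30); WM=23
i=9 t=27 v=3: → [25,30); WM=25; [20,25) fires=9
i=10 t=28 v=2: → [25,30); WM=26
i=11 t=17 v=8: DROP (t<26-3); WM=26

4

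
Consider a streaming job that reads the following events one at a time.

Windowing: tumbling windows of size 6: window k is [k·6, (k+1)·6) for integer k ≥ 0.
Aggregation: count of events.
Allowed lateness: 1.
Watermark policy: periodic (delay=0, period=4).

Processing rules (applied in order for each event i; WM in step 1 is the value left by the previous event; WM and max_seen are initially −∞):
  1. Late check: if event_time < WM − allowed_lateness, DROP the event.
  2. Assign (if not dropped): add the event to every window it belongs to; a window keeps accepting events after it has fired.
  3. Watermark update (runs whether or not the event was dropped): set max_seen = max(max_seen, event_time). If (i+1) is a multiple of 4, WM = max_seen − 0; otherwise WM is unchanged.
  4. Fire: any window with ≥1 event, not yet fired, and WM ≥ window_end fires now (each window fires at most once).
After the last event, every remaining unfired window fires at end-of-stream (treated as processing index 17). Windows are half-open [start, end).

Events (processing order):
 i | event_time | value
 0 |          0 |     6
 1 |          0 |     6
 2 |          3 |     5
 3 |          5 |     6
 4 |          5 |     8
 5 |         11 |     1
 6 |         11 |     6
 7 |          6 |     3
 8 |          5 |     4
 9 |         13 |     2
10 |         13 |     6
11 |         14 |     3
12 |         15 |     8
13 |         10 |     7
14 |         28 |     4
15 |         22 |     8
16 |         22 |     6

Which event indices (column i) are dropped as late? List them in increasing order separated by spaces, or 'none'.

i=0 t=0 v=6: → [0,6); WM=−∞
i=1 t=0 v=6: → [0,6); WM=−∞
i=2 t=3 v=5: → [0,6); WM=−∞
i=3 t=5 v=6: → [0,6); WM=5
i=4 t=5 v=8: → [0,6); WM=5
i=5 t=11 v=1: → [6,12); WM=5
i=6 t=11 v=6: → [6,12); WM=5
i=7 t=6 v=3: → [6,12); WM=11; [0,6) fires=5
i=8 t=5 v=4: DROP (t<11-1); WM=11
i=9 t=13 v=2: → [12,18); WM=11
i=10 t=13 v=6: → [12,18); WM=11
i=11 t=14 v=3: → [12,18); WM=14; [6,12) fires=3
i=12 t=15 v=8: → [12,18); WM=14
i=13 t=10 v=7: DROP (t<14-1); WM=14
i=14 t=28 v=4: → [24,30); WM=14
i=15 t=22 v=8: → [18,24); WM=28; [12,18) fires=4 [18,24) fires=1
i=16 t=22 v=6: DROP (t<28-1); WM=28

8 13 16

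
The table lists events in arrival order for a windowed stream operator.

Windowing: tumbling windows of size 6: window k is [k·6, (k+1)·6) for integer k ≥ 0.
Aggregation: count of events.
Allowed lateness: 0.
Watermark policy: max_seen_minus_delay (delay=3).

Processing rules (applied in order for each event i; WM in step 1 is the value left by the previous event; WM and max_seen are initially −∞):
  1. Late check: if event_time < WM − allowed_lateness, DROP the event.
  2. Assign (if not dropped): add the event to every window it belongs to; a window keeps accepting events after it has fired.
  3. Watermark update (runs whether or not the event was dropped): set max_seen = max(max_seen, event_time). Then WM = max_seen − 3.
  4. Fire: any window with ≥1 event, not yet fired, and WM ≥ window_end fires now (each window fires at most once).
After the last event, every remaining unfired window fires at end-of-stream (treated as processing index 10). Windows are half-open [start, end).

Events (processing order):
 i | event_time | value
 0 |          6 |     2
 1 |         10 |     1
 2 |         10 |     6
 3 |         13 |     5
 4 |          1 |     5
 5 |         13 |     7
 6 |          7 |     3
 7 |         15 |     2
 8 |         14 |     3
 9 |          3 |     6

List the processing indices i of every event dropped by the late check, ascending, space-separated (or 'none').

4 6 9

i=0 t=6 v=2: → [6,12); WM=3
i=1 t=10 v=1: → [6,12); WM=7
i=2 t=10 v=6: → [6,12); WM=7
i=3 t=13 v=5: → [12,18); WM=10
i=4 t=1 v=5: DROP (t<10-0); WM=10
i=5 t=13 v=7: → [12,18); WM=10
i=6 t=7 v=3: DROP (t<10-0); WM=10
i=7 t=15 v=2: → [12,18); WM=12; [6,12) fires=3
i=8 t=14 v=3: → [12,18); WM=12
i=9 t=3 v=6: DROP (t<12-0); WM=12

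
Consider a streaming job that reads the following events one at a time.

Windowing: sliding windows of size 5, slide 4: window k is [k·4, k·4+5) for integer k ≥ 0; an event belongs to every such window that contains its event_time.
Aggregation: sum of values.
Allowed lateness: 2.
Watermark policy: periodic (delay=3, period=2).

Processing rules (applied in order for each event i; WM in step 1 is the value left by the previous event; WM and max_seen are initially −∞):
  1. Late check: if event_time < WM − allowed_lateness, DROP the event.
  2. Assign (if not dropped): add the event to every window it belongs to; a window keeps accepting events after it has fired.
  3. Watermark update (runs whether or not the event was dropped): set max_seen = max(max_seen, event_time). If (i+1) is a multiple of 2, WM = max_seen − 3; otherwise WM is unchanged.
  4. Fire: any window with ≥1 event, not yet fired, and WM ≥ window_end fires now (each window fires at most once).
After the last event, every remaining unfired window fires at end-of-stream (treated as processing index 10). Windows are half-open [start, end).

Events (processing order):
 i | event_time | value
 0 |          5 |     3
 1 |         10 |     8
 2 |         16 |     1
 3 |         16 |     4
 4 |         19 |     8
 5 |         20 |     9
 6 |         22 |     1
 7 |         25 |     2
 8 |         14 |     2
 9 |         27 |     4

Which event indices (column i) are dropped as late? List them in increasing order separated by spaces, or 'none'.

i=0 t=5 v=3: → [4,9); WM=−∞
i=1 t=10 v=8: → [8,13); WM=7
i=2 t=16 v=1: → [16,21),[12,17); WM=7
i=3 t=16 v=4: → [16,21),[12,17); WM=13; [4,9) fires=3 [8,13) fires=8
i=4 t=19 v=8: → [16,21); WM=13
i=5 t=20 v=9: → [20,25),[16,21); WM=17; [12,17) fires=5
i=6 t=22 v=1: → [20,25); WM=17
i=7 t=25 v=2: → [24,29); WM=22; [16,21) fires=22
i=8 t=14 v=2: DROP (t<22-2); WM=22
i=9 t=27 v=4: → [24,29); WM=24

8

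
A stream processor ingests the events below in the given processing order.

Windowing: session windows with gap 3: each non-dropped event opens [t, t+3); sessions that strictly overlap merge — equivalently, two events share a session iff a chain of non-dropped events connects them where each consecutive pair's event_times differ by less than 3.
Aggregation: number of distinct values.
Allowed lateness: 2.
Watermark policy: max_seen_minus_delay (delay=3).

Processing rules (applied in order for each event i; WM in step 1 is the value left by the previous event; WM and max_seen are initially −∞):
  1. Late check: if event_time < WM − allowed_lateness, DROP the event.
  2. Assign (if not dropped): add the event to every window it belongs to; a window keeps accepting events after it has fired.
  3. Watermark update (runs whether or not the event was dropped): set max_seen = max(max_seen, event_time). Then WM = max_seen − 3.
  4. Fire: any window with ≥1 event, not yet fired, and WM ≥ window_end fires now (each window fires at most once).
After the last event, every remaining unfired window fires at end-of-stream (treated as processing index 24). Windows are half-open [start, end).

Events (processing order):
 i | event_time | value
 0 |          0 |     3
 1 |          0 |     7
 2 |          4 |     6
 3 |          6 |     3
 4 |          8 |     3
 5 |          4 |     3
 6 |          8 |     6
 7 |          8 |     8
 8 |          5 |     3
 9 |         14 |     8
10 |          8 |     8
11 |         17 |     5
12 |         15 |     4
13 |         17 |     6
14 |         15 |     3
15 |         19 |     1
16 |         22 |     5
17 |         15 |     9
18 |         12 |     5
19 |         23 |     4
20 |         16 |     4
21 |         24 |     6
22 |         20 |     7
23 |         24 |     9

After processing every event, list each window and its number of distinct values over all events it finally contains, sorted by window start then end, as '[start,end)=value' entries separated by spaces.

i=0 t=0 v=3: → [0,3); WM=-3
i=1 t=0 v=7: → [0,3); WM=-3
i=2 t=4 v=6: → [4,7); WM=1
i=3 t=6 v=3: → [4,9); WM=3
i=4 t=8 v=3: → [4,11); WM=5
i=5 t=4 v=3: → [4,11); WM=5
i=6 t=8 v=6: → [4,11); WM=5
i=7 t=8 v=8: → [4,11); WM=5
i=8 t=5 v=3: → [4,11); WM=5
i=9 t=14 v=8: → [14,17); WM=11
i=10 t=8 v=8: DROP (t<11-2); WM=11
i=11 t=17 v=5: → [17,20); WM=14
i=12 t=15 v=4: → [14,20); WM=14
i=13 t=17 v=6: → [14,20); WM=14
i=14 t=15 v=3: → [14,20); WM=14
i=15 t=19 v=1: → [14,22); WM=16
i=16 t=22 v=5: → [22,25); WM=19
i=17 t=15 v=9: DROP (t<19-2); WM=19
i=18 t=12 v=5: DROP (t<19-2); WM=19
i=19 t=23 v=4: → [22,26); WM=20
i=20 t=16 v=4: DROP (t<20-2); WM=20
i=21 t=24 v=6: → [22,27); WM=21
i=22 t=20 v=7: → [14,27); WM=21
i=23 t=24 v=9: → [14,27); WM=21

[0,3)=2 [4,11)=3 [14,27)=8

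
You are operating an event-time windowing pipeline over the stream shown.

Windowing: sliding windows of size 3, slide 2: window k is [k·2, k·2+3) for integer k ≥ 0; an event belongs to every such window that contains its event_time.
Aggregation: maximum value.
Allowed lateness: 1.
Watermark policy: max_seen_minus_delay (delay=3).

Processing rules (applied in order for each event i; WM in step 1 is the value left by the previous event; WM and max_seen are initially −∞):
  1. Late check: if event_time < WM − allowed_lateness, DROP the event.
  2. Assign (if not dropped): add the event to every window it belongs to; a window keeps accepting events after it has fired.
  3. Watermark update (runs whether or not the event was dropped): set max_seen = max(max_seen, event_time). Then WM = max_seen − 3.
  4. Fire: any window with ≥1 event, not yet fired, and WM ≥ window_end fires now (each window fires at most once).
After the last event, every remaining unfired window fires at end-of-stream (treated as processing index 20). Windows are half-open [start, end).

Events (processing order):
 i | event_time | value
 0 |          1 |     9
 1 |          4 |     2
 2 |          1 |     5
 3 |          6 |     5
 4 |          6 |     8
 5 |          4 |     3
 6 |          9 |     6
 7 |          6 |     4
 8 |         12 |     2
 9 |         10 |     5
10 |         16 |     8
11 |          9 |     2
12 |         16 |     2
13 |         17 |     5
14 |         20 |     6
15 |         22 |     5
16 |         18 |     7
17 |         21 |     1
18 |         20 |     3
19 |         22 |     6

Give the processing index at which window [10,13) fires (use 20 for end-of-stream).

10

i=0 t=1 v=9: → [0,3); WM=-2
i=1 t=4 v=2: → [4,7),[2,5); WM=1
i=2 t=1 v=5: → [0,3); WM=1
i=3 t=6 v=5: → [6,9),[4,7); WM=3; [0,3) fires=9
i=4 t=6 v=8: → [6,9),[4,7); WM=3
i=5 t=4 v=3: → [4,7),[2,5); WM=3
i=6 t=9 v=6: → [8,11); WM=6; [2,5) fires=3
i=7 t=6 v=4: → [6,9),[4,7); WM=6
i=8 t=12 v=2: → [12,15),[10,13); WM=9; [4,7) fires=8 [6,9) fires=8
i=9 t=10 v=5: → [10,13),[8,11); WM=9
i=10 t=16 v=8: → [16,19),[14,17); WM=13; [8,11) fires=6 [10,13) fires=5
i=11 t=9 v=2: DROP (t<13-1); WM=13
i=12 t=16 v=2: → [16,19),[14,17); WM=13
i=13 t=17 v=5: → [16,19); WM=14
i=14 t=20 v=6: → [20,23),[18,21); WM=17; [12,15) fires=2 [14,17) fires=8
i=15 t=22 v=5: → [22,25),[20,23); WM=19; [16,19) fires=8
i=16 t=18 v=7: → [18,21),[16,19); WM=19
i=17 t=21 v=1: → [20,23); WM=19
i=18 t=20 v=3: → [20,23),[18,21); WM=19
i=19 t=22 v=6: → [22,25),[20,23); WM=19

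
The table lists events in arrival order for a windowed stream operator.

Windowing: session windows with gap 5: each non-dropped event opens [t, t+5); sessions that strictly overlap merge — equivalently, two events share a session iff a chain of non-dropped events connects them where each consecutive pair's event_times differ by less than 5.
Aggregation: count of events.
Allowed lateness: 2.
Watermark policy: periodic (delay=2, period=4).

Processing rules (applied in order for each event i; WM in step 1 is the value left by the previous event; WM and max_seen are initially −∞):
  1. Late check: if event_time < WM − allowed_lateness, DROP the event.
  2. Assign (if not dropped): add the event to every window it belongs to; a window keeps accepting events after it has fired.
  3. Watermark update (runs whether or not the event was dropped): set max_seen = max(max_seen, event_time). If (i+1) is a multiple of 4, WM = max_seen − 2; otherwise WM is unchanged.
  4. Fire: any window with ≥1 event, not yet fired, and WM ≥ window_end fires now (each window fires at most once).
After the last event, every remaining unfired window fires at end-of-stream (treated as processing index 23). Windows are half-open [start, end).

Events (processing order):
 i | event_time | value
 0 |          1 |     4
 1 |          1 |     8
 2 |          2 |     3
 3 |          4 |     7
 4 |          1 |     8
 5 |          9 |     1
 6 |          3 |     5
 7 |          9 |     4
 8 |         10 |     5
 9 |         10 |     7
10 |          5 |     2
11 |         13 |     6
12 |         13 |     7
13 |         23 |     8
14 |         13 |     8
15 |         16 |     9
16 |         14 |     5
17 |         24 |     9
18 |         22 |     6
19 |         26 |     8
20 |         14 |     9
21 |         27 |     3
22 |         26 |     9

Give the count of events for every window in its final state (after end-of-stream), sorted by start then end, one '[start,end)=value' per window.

[1,21)=15 [22,32)=6

i=0 t=1 v=4: → [1,6); WM=−∞
i=1 t=1 v=8: → [1,6); WM=−∞
i=2 t=2 v=3: → [1,7); WM=−∞
i=3 t=4 v=7: → [1,9); WM=2
i=4 t=1 v=8: → [1,9); WM=2
i=5 t=9 v=1: → [9,14); WM=2
i=6 t=3 v=5: → [1,9); WM=2
i=7 t=9 v=4: → [9,14); WM=7
i=8 t=10 v=5: → [9,15); WM=7
i=9 t=10 v=7: → [9,15); WM=7
i=10 t=5 v=2: → [1,15); WM=7
i=11 t=13 v=6: → [1,18); WM=11
i=12 t=13 v=7: → [1,18); WM=11
i=13 t=23 v=8: → [23,28); WM=11
i=14 t=13 v=8: → [1,18); WM=11
i=15 t=16 v=9: → [1,21); WM=21
i=16 t=14 v=5: DROP (t<21-2); WM=21
i=17 t=24 v=9: → [23,29); WM=21
i=18 t=22 v=6: → [22,29); WM=21
i=19 t=26 v=8: → [22,31); WM=24
i=20 t=14 v=9: DROP (t<24-2); WM=24
i=21 t=27 v=3: → [22,32); WM=24
i=22 t=26 v=9: → [22,32); WM=24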